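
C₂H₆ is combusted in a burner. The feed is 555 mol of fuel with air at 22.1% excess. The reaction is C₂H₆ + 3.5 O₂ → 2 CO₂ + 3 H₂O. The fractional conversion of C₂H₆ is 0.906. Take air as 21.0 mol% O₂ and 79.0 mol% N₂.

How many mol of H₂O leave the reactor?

1510 mol

Stoichiometric O₂ = 3.5 × 555 = 1942 mol; O₂ fed = 1942 × 1.221 = 2372 mol.
N₂ fed = 2372 × 79/21 = 8922 mol.
Fuel reacted = 0.906 × 555 → ξ = 502.8 mol.
Outlet (n = n₀ + ν ξ):
  C₂H₆: 555 − 1(502.8) = 52.17
  O₂: 2372 − 3.5(502.8) = 611.9
  N₂: 8922 (inert)
  CO₂: 0 + 2(502.8) = 1006
  H₂O: 0 + 3(502.8) = 1508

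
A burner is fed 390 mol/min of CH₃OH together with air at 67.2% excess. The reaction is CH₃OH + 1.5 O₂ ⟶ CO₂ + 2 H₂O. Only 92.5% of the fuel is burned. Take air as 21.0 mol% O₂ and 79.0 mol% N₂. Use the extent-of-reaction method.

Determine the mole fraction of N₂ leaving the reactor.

Stoichiometric O₂ = 1.5 × 390 = 585 mol/min; O₂ fed = 585 × 1.672 = 978.1 mol/min.
N₂ fed = 978.1 × 79/21 = 3680 mol/min.
Fuel reacted = 0.925 × 390 → ξ = 360.8 mol/min.
Outlet (n = n₀ + ν ξ):
  CH₃OH: 390 − 1(360.8) = 29.25
  O₂: 978.1 − 1.5(360.8) = 437
  N₂: 3680 (inert)
  CO₂: 0 + 1(360.8) = 360.8
  H₂O: 0 + 2(360.8) = 721.5
Total out = 5228 mol/min; y_N₂ = 3680 / 5228 = 0.7038.

0.704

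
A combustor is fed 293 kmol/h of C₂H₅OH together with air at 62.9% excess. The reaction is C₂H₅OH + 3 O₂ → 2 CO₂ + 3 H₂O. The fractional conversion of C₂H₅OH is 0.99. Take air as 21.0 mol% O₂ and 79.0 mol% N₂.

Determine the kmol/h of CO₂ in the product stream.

Stoichiometric O₂ = 3 × 293 = 879 kmol/h; O₂ fed = 879 × 1.629 = 1432 kmol/h.
N₂ fed = 1432 × 79/21 = 5387 kmol/h.
Fuel reacted = 0.99 × 293 → ξ = 290.1 kmol/h.
Outlet (n = n₀ + ν ξ):
  C₂H₅OH: 293 − 1(290.1) = 2.93
  O₂: 1432 − 3(290.1) = 561.7
  N₂: 5387 (inert)
  CO₂: 0 + 2(290.1) = 580.1
  H₂O: 0 + 3(290.1) = 870.2

580 kmol/h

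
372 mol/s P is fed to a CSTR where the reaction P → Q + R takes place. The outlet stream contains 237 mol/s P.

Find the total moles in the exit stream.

507 mol/s

For P: n = n₀ − 1ξ → 237 = 372 − 1ξ, giving ξ = 135 mol/s.
Outlet amounts (n = n₀ + ν ξ):
  P: 372 − 1(135) = 237
  Q: 0 + 1(135) = 135
  R: 0 + 1(135) = 135
Total out = 237 + 135 + 135 = 507 mol/s.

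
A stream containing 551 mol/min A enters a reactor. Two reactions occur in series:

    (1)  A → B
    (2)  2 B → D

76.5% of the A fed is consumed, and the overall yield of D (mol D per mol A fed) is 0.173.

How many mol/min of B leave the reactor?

231 mol/min

Conversion of A: A consumed = 1ξ₁ = 0.765 × 551 → ξ₁ = 421.5 mol/min.
Yield of D: 1ξ₂ / 551 = 0.173 → ξ₂ = 95.32 mol/min.
Outlet amounts (n = n₀ + Σ ν·ξ):
  A: 551 − 1(421.5) = 129.5
  B: 0 + 1(421.5) − 2(95.32) = 230.9
  D: 0 + 1(95.32) = 95.32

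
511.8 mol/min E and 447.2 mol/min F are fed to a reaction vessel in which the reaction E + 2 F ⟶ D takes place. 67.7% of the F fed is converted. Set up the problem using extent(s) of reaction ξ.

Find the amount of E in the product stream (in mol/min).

F reacted = 0.677 × 447.2 = 302.8 mol/min; ν_F = −2, so ξ = 302.8/2 = 151.4 mol/min.
Outlet amounts (n = n₀ + ν ξ):
  E: 511.8 − 1(151.4) = 360.4
  F: 447.2 − 2(151.4) = 144.4
  D: 0 + 1(151.4) = 151.4

360 mol/min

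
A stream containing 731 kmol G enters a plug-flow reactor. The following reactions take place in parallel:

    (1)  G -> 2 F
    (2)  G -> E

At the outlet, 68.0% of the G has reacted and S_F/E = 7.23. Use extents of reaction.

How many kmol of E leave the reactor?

108 kmol

Conversion of G: G consumed = 0.68 × 731 = 497.1 kmol = 1ξ₁ + 1ξ₂.
Selectivity: 2ξ₁ / (1ξ₂) = 7.23 → ξ₁ = 3.615 ξ₂.
Substitute: (1·3.615 + 1) ξ₂ = 497.1 → ξ₂ = 107.7 kmol, ξ₁ = 389.4 kmol.
Outlet amounts (n = n₀ + Σ ν·ξ):
  G: 731 − 1(389.4) − 1(107.7) = 233.9
  F: 0 + 2(389.4) = 778.7
  E: 0 + 1(107.7) = 107.7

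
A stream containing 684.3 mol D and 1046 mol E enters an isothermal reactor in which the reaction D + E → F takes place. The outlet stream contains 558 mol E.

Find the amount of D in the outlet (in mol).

196 mol

For E: n = n₀ − 1ξ → 558 = 1046 − 1ξ, giving ξ = 488 mol.
Outlet amounts (n = n₀ + ν ξ):
  D: 684.3 − 1(488) = 196.3
  E: 1046 − 1(488) = 558
  F: 0 + 1(488) = 488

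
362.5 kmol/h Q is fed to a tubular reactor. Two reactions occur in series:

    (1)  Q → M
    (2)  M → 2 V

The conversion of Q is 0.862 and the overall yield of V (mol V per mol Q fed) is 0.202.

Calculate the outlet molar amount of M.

276 kmol/h

Conversion of Q: Q consumed = 1ξ₁ = 0.862 × 362.5 → ξ₁ = 312.5 kmol/h.
Yield of V: 2ξ₂ / 362.5 = 0.202 → ξ₂ = 36.61 kmol/h.
Outlet amounts (n = n₀ + Σ ν·ξ):
  Q: 362.5 − 1(312.5) = 50.02
  M: 0 + 1(312.5) − 1(36.61) = 275.9
  V: 0 + 2(36.61) = 73.23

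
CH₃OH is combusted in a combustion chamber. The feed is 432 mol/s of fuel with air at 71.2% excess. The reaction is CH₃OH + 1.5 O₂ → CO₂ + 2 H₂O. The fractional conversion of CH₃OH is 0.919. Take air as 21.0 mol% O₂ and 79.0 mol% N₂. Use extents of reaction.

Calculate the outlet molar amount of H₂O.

Stoichiometric O₂ = 1.5 × 432 = 648 mol/s; O₂ fed = 648 × 1.712 = 1109 mol/s.
N₂ fed = 1109 × 79/21 = 4173 mol/s.
Fuel reacted = 0.919 × 432 → ξ = 397 mol/s.
Outlet (n = n₀ + ν ξ):
  CH₃OH: 432 − 1(397) = 34.99
  O₂: 1109 − 1.5(397) = 513.9
  N₂: 4173 (inert)
  CO₂: 0 + 1(397) = 397
  H₂O: 0 + 2(397) = 794

794 mol/s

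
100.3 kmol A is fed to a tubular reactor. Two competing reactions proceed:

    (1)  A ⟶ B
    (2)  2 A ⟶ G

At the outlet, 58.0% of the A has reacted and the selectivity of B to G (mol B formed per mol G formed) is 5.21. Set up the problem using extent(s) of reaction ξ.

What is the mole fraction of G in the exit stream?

Conversion of A: A consumed = 0.58 × 100.3 = 58.17 kmol = 1ξ₁ + 2ξ₂.
Selectivity: 1ξ₁ / (1ξ₂) = 5.21 → ξ₁ = 5.21 ξ₂.
Substitute: (1·5.21 + 2) ξ₂ = 58.17 → ξ₂ = 8.069 kmol, ξ₁ = 42.04 kmol.
Outlet amounts (n = n₀ + Σ ν·ξ):
  A: 100.3 − 1(42.04) − 2(8.069) = 42.13
  B: 0 + 1(42.04) = 42.04
  G: 0 + 1(8.069) = 8.069
Total out = 92.23 kmol; y_G = 8.069 / 92.23 = 0.08748.

0.0875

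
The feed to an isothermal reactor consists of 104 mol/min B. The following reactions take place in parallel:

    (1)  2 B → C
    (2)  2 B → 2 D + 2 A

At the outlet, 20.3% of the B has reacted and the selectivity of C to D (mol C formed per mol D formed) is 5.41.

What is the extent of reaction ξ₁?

Conversion of B: B consumed = 0.203 × 104 = 21.11 mol/min = 2ξ₁ + 2ξ₂.
Selectivity: 1ξ₁ / (2ξ₂) = 5.41 → ξ₁ = 10.82 ξ₂.
Substitute: (2·10.82 + 2) ξ₂ = 21.11 → ξ₂ = 0.8931 mol/min, ξ₁ = 9.663 mol/min.
Outlet amounts (n = n₀ + Σ ν·ξ):
  B: 104 − 2(9.663) − 2(0.8931) = 82.89
  C: 0 + 1(9.663) = 9.663
  D: 0 + 2(0.8931) = 1.786
  A: 0 + 2(0.8931) = 1.786

ξ₁ = 9.66 mol/min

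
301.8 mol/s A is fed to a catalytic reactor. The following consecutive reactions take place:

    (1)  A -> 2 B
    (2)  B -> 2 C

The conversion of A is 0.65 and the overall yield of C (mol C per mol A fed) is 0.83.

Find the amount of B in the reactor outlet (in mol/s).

Conversion of A: A consumed = 1ξ₁ = 0.65 × 301.8 → ξ₁ = 196.2 mol/s.
Yield of C: 2ξ₂ / 301.8 = 0.83 → ξ₂ = 125.2 mol/s.
Outlet amounts (n = n₀ + Σ ν·ξ):
  A: 301.8 − 1(196.2) = 105.6
  B: 0 + 2(196.2) − 1(125.2) = 267.1
  C: 0 + 2(125.2) = 250.5

267 mol/s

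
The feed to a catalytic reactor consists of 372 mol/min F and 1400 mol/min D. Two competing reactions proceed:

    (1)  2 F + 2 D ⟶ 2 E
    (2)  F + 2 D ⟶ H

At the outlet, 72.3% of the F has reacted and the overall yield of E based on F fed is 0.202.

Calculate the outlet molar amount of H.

Yield of E: 2ξ₁ / 372 = 0.202 → ξ₁ = 37.57 mol/min.
Conversion of F: 2ξ₁ + 1ξ₂ = 0.723 × 372 = 269 → ξ₂ = 193.8 mol/min.
Outlet amounts (n = n₀ + Σ ν·ξ):
  F: 372 − 2(37.57) − 1(193.8) = 103
  D: 1400 − 2(37.57) − 2(193.8) = 937.2
  E: 0 + 2(37.57) = 75.14
  H: 0 + 1(193.8) = 193.8

194 mol/min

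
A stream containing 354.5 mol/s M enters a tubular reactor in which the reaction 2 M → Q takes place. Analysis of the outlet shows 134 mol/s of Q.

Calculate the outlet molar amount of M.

86.5 mol/s

For Q: n = n₀ + 1ξ → 134 = 0 + 1ξ, giving ξ = 134 mol/s.
Outlet amounts (n = n₀ + ν ξ):
  M: 354.5 − 2(134) = 86.5
  Q: 0 + 1(134) = 134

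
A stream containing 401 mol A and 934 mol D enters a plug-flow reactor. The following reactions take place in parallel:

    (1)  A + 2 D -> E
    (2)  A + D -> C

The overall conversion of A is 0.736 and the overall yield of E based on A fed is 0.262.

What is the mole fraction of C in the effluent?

Yield of E: 1ξ₁ / 401 = 0.262 → ξ₁ = 105.1 mol.
Conversion of A: 1ξ₁ + 1ξ₂ = 0.736 × 401 = 295.1 → ξ₂ = 190.1 mol.
Outlet amounts (n = n₀ + Σ ν·ξ):
  A: 401 − 1(105.1) − 1(190.1) = 105.9
  D: 934 − 2(105.1) − 1(190.1) = 533.8
  E: 0 + 1(105.1) = 105.1
  C: 0 + 1(190.1) = 190.1
Total out = 934.8 mol; y_C = 190.1 / 934.8 = 0.2033.

0.203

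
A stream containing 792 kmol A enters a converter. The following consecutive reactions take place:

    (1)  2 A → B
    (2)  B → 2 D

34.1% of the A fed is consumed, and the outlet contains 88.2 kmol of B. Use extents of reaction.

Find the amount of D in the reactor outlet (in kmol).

Conversion of A: A consumed = 2ξ₁ = 0.341 × 792 → ξ₁ = 135 kmol.
B balance: n_B = 0 + 1ξ₁ − 1ξ₂ = 88.2 → ξ₂ = (1·135 − 88.2)/1 = 46.84 kmol.
Outlet amounts (n = n₀ + Σ ν·ξ):
  A: 792 − 2(135) = 521.9
  B: 0 + 1(135) − 1(46.84) = 88.2
  D: 0 + 2(46.84) = 93.67

93.7 kmol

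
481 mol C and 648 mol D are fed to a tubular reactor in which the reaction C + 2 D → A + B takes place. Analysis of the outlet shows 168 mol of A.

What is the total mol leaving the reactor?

For A: n = n₀ + 1ξ → 168 = 0 + 1ξ, giving ξ = 168 mol.
Outlet amounts (n = n₀ + ν ξ):
  C: 481 − 1(168) = 313
  D: 648 − 2(168) = 312
  A: 0 + 1(168) = 168
  B: 0 + 1(168) = 168
Total out = 313 + 312 + 168 + 168 = 961 mol.

961 mol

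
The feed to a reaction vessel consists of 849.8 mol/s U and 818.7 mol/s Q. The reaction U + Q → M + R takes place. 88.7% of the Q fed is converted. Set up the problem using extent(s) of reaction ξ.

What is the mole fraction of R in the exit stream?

0.435

Q reacted = 0.887 × 818.7 = 726.2 mol/s; ν_Q = −1, so ξ = 726.2/1 = 726.2 mol/s.
Outlet amounts (n = n₀ + ν ξ):
  U: 849.8 − 1(726.2) = 123.6
  Q: 818.7 − 1(726.2) = 92.51
  M: 0 + 1(726.2) = 726.2
  R: 0 + 1(726.2) = 726.2
Total out = 1668 mol/s; y_R = 726.2 / 1668 = 0.4352.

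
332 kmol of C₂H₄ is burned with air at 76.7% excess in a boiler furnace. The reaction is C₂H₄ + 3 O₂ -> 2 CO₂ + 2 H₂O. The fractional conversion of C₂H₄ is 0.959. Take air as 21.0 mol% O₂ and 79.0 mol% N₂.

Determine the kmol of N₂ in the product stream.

6620 kmol

Stoichiometric O₂ = 3 × 332 = 996 kmol; O₂ fed = 996 × 1.767 = 1760 kmol.
N₂ fed = 1760 × 79/21 = 6621 kmol.
Fuel reacted = 0.959 × 332 → ξ = 318.4 kmol.
Outlet (n = n₀ + ν ξ):
  C₂H₄: 332 − 1(318.4) = 13.61
  O₂: 1760 − 3(318.4) = 804.8
  N₂: 6621 (inert)
  CO₂: 0 + 2(318.4) = 636.8
  H₂O: 0 + 2(318.4) = 636.8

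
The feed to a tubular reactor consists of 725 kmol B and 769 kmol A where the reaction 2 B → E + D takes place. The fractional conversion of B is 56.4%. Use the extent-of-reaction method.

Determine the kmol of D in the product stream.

B reacted = 0.564 × 725 = 408.9 kmol; ν_B = −2, so ξ = 408.9/2 = 204.4 kmol.
Outlet amounts (n = n₀ + ν ξ):
  B: 725 − 2(204.4) = 316.1
  E: 0 + 1(204.4) = 204.4
  D: 0 + 1(204.4) = 204.4
  A: 769 (inert)

204 kmol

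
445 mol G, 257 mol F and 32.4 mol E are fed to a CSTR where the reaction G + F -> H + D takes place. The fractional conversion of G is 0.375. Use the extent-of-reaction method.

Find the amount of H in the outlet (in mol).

167 mol

G reacted = 0.375 × 445 = 166.9 mol; ν_G = −1, so ξ = 166.9/1 = 166.9 mol.
Outlet amounts (n = n₀ + ν ξ):
  G: 445 − 1(166.9) = 278.1
  F: 257 − 1(166.9) = 90.12
  H: 0 + 1(166.9) = 166.9
  D: 0 + 1(166.9) = 166.9
  E: 32.4 (inert)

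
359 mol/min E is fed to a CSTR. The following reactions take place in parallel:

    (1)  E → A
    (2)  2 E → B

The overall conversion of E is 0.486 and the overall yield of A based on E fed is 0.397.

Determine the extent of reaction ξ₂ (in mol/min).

Yield of A: 1ξ₁ / 359 = 0.397 → ξ₁ = 142.5 mol/min.
Conversion of E: 1ξ₁ + 2ξ₂ = 0.486 × 359 = 174.5 → ξ₂ = 15.98 mol/min.
Outlet amounts (n = n₀ + Σ ν·ξ):
  E: 359 − 1(142.5) − 2(15.98) = 184.5
  A: 0 + 1(142.5) = 142.5
  B: 0 + 1(15.98) = 15.98

ξ₂ = 16 mol/min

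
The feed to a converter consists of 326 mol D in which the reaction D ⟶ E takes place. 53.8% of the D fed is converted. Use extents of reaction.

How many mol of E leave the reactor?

D reacted = 0.538 × 326 = 175.4 mol; ν_D = −1, so ξ = 175.4/1 = 175.4 mol.
Outlet amounts (n = n₀ + ν ξ):
  D: 326 − 1(175.4) = 150.6
  E: 0 + 1(175.4) = 175.4

175 mol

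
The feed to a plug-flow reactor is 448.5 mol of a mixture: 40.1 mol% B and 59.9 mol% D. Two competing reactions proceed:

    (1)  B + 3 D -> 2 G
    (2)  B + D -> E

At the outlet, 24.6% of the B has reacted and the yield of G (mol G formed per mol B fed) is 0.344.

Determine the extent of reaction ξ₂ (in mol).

Yield of G: 2ξ₁ / 179.8 = 0.344 → ξ₁ = 30.93 mol.
Conversion of B: 1ξ₁ + 1ξ₂ = 0.246 × 179.8 = 44.24 → ξ₂ = 13.31 mol.
Outlet amounts (n = n₀ + Σ ν·ξ):
  B: 179.8 − 1(30.93) − 1(13.31) = 135.6
  D: 268.7 − 3(30.93) − 1(13.31) = 162.5
  G: 0 + 2(30.93) = 61.87
  E: 0 + 1(13.31) = 13.31

ξ₂ = 13.3 mol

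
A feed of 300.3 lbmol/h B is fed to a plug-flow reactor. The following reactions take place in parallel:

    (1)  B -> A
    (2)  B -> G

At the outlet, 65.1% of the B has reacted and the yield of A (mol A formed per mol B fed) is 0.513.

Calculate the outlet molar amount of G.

41.4 lbmol/h

Yield of A: 1ξ₁ / 300.3 = 0.513 → ξ₁ = 154.1 lbmol/h.
Conversion of B: 1ξ₁ + 1ξ₂ = 0.651 × 300.3 = 195.5 → ξ₂ = 41.44 lbmol/h.
Outlet amounts (n = n₀ + Σ ν·ξ):
  B: 300.3 − 1(154.1) − 1(41.44) = 104.8
  A: 0 + 1(154.1) = 154.1
  G: 0 + 1(41.44) = 41.44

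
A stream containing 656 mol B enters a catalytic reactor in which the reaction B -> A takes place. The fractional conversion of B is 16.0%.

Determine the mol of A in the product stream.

105 mol

B reacted = 0.16 × 656 = 105 mol; ν_B = −1, so ξ = 105/1 = 105 mol.
Outlet amounts (n = n₀ + ν ξ):
  B: 656 − 1(105) = 551
  A: 0 + 1(105) = 105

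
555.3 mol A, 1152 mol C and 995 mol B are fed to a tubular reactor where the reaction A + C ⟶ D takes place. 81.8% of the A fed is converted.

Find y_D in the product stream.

A reacted = 0.818 × 555.3 = 454.2 mol; ν_A = −1, so ξ = 454.2/1 = 454.2 mol.
Outlet amounts (n = n₀ + ν ξ):
  A: 555.3 − 1(454.2) = 101.1
  C: 1152 − 1(454.2) = 697.8
  D: 0 + 1(454.2) = 454.2
  B: 995 (inert)
Total out = 2248 mol; y_D = 454.2 / 2248 = 0.2021.

0.202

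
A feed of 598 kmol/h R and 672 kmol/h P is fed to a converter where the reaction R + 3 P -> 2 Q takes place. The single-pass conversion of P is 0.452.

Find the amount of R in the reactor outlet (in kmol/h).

P reacted = 0.452 × 672 = 303.7 kmol/h; ν_P = −3, so ξ = 303.7/3 = 101.2 kmol/h.
Outlet amounts (n = n₀ + ν ξ):
  R: 598 − 1(101.2) = 496.8
  P: 672 − 3(101.2) = 368.3
  Q: 0 + 2(101.2) = 202.5

497 kmol/h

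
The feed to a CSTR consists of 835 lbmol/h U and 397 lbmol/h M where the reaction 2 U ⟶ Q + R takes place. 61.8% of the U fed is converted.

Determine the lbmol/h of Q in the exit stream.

U reacted = 0.618 × 835 = 516 lbmol/h; ν_U = −2, so ξ = 516/2 = 258 lbmol/h.
Outlet amounts (n = n₀ + ν ξ):
  U: 835 − 2(258) = 319
  Q: 0 + 1(258) = 258
  R: 0 + 1(258) = 258
  M: 397 (inert)

258 lbmol/h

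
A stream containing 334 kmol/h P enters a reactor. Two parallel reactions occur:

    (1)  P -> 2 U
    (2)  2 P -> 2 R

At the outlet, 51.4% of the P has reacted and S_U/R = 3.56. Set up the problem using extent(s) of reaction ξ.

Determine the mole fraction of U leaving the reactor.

0.495

Conversion of P: P consumed = 0.514 × 334 = 171.7 kmol/h = 1ξ₁ + 2ξ₂.
Selectivity: 2ξ₁ / (2ξ₂) = 3.56 → ξ₁ = 3.56 ξ₂.
Substitute: (1·3.56 + 2) ξ₂ = 171.7 → ξ₂ = 30.88 kmol/h, ξ₁ = 109.9 kmol/h.
Outlet amounts (n = n₀ + Σ ν·ξ):
  P: 334 − 1(109.9) − 2(30.88) = 162.3
  U: 0 + 2(109.9) = 219.8
  R: 0 + 2(30.88) = 61.75
Total out = 443.9 kmol/h; y_U = 219.8 / 443.9 = 0.4952.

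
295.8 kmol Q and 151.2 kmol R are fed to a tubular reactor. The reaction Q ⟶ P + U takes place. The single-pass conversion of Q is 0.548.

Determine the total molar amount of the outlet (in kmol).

609 kmol

Q reacted = 0.548 × 295.8 = 162.1 kmol; ν_Q = −1, so ξ = 162.1/1 = 162.1 kmol.
Outlet amounts (n = n₀ + ν ξ):
  Q: 295.8 − 1(162.1) = 133.7
  P: 0 + 1(162.1) = 162.1
  U: 0 + 1(162.1) = 162.1
  R: 151.2 (inert)
Total out = 133.7 + 162.1 + 162.1 + 151.2 = 609.1 kmol.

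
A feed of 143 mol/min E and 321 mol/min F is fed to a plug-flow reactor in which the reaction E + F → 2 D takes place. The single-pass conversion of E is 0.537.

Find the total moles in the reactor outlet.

464 mol/min

E reacted = 0.537 × 143 = 76.79 mol/min; ν_E = −1, so ξ = 76.79/1 = 76.79 mol/min.
Outlet amounts (n = n₀ + ν ξ):
  E: 143 − 1(76.79) = 66.21
  F: 321 − 1(76.79) = 244.2
  D: 0 + 2(76.79) = 153.6
Total out = 66.21 + 244.2 + 153.6 = 464 mol/min.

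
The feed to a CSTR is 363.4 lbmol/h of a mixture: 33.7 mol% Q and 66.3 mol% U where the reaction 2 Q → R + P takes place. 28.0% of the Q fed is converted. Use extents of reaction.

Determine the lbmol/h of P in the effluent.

Q reacted = 0.28 × 122.5 = 34.29 lbmol/h; ν_Q = −2, so ξ = 34.29/2 = 17.15 lbmol/h.
Outlet amounts (n = n₀ + ν ξ):
  Q: 122.5 − 2(17.15) = 88.18
  R: 0 + 1(17.15) = 17.15
  P: 0 + 1(17.15) = 17.15
  U: 240.9 (inert)

17.1 lbmol/h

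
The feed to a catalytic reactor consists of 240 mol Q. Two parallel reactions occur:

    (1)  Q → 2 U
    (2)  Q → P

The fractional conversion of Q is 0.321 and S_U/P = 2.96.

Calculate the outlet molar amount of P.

Conversion of Q: Q consumed = 0.321 × 240 = 77.04 mol = 1ξ₁ + 1ξ₂.
Selectivity: 2ξ₁ / (1ξ₂) = 2.96 → ξ₁ = 1.48 ξ₂.
Substitute: (1·1.48 + 1) ξ₂ = 77.04 → ξ₂ = 31.06 mol, ξ₁ = 45.98 mol.
Outlet amounts (n = n₀ + Σ ν·ξ):
  Q: 240 − 1(45.98) − 1(31.06) = 163
  U: 0 + 2(45.98) = 91.95
  P: 0 + 1(31.06) = 31.06

31.1 mol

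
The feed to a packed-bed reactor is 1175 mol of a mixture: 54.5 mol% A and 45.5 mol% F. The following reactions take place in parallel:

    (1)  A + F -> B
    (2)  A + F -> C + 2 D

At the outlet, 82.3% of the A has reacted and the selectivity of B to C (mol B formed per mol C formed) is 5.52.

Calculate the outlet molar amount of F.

7.6 mol

Conversion of A: A consumed = 0.823 × 640.4 = 527 mol = 1ξ₁ + 1ξ₂.
Selectivity: 1ξ₁ / (1ξ₂) = 5.52 → ξ₁ = 5.52 ξ₂.
Substitute: (1·5.52 + 1) ξ₂ = 527 → ξ₂ = 80.83 mol, ξ₁ = 446.2 mol.
Outlet amounts (n = n₀ + Σ ν·ξ):
  A: 640.4 − 1(446.2) − 1(80.83) = 113.3
  F: 534.6 − 1(446.2) − 1(80.83) = 7.596
  B: 0 + 1(446.2) = 446.2
  C: 0 + 1(80.83) = 80.83
  D: 0 + 2(80.83) = 161.7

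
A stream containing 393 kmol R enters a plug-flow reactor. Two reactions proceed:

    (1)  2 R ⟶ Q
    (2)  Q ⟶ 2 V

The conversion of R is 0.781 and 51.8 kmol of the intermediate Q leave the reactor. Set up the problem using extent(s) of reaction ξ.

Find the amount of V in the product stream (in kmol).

Conversion of R: R consumed = 2ξ₁ = 0.781 × 393 → ξ₁ = 153.5 kmol.
Q balance: n_Q = 0 + 1ξ₁ − 1ξ₂ = 51.8 → ξ₂ = (1·153.5 − 51.8)/1 = 101.7 kmol.
Outlet amounts (n = n₀ + Σ ν·ξ):
  R: 393 − 2(153.5) = 86.07
  Q: 0 + 1(153.5) − 1(101.7) = 51.8
  V: 0 + 2(101.7) = 203.3

203 kmol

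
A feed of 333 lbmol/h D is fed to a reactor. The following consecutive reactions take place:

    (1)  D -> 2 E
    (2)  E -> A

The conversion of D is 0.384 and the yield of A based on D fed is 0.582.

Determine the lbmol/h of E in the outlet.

61.9 lbmol/h

Conversion of D: D consumed = 1ξ₁ = 0.384 × 333 → ξ₁ = 127.9 lbmol/h.
Yield of A: 1ξ₂ / 333 = 0.582 → ξ₂ = 193.8 lbmol/h.
Outlet amounts (n = n₀ + Σ ν·ξ):
  D: 333 − 1(127.9) = 205.1
  E: 0 + 2(127.9) − 1(193.8) = 61.94
  A: 0 + 1(193.8) = 193.8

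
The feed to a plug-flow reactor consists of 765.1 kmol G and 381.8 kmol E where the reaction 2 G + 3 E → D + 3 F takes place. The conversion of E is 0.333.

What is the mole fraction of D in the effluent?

E reacted = 0.333 × 381.8 = 127.1 kmol; ν_E = −3, so ξ = 127.1/3 = 42.38 kmol.
Outlet amounts (n = n₀ + ν ξ):
  G: 765.1 − 2(42.38) = 680.3
  E: 381.8 − 3(42.38) = 254.7
  D: 0 + 1(42.38) = 42.38
  F: 0 + 3(42.38) = 127.1
Total out = 1105 kmol; y_D = 42.38 / 1105 = 0.03837.

0.0384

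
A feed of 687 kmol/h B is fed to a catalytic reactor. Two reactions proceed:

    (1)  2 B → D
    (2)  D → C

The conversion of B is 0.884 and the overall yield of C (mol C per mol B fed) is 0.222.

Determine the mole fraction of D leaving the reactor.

0.394

Conversion of B: B consumed = 2ξ₁ = 0.884 × 687 → ξ₁ = 303.7 kmol/h.
Yield of C: 1ξ₂ / 687 = 0.222 → ξ₂ = 152.5 kmol/h.
Outlet amounts (n = n₀ + Σ ν·ξ):
  B: 687 − 2(303.7) = 79.69
  D: 0 + 1(303.7) − 1(152.5) = 151.1
  C: 0 + 1(152.5) = 152.5
Total out = 383.3 kmol/h; y_D = 151.1 / 383.3 = 0.3943.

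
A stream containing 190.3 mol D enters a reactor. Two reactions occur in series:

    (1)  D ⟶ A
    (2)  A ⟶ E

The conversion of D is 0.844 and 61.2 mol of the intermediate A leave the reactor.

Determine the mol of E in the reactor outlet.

99.4 mol

Conversion of D: D consumed = 1ξ₁ = 0.844 × 190.3 → ξ₁ = 160.6 mol.
A balance: n_A = 0 + 1ξ₁ − 1ξ₂ = 61.2 → ξ₂ = (1·160.6 − 61.2)/1 = 99.41 mol.
Outlet amounts (n = n₀ + Σ ν·ξ):
  D: 190.3 − 1(160.6) = 29.69
  A: 0 + 1(160.6) − 1(99.41) = 61.2
  E: 0 + 1(99.41) = 99.41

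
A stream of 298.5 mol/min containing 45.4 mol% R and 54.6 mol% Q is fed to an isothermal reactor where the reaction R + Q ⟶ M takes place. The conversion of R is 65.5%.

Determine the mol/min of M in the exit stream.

88.8 mol/min

R reacted = 0.655 × 135.5 = 88.76 mol/min; ν_R = −1, so ξ = 88.76/1 = 88.76 mol/min.
Outlet amounts (n = n₀ + ν ξ):
  R: 135.5 − 1(88.76) = 46.75
  Q: 163 − 1(88.76) = 74.22
  M: 0 + 1(88.76) = 88.76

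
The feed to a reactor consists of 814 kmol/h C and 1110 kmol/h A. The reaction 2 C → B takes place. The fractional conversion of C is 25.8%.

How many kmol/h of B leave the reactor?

C reacted = 0.258 × 814 = 210 kmol/h; ν_C = −2, so ξ = 210/2 = 105 kmol/h.
Outlet amounts (n = n₀ + ν ξ):
  C: 814 − 2(105) = 604
  B: 0 + 1(105) = 105
  A: 1110 (inert)

105 kmol/h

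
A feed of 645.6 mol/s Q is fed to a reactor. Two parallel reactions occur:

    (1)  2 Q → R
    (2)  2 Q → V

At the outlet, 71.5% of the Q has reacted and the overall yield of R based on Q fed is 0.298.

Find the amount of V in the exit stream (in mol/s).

Yield of R: 1ξ₁ / 645.6 = 0.298 → ξ₁ = 192.4 mol/s.
Conversion of Q: 2ξ₁ + 2ξ₂ = 0.715 × 645.6 = 461.6 → ξ₂ = 38.41 mol/s.
Outlet amounts (n = n₀ + Σ ν·ξ):
  Q: 645.6 − 2(192.4) − 2(38.41) = 184
  R: 0 + 1(192.4) = 192.4
  V: 0 + 1(38.41) = 38.41

38.4 mol/s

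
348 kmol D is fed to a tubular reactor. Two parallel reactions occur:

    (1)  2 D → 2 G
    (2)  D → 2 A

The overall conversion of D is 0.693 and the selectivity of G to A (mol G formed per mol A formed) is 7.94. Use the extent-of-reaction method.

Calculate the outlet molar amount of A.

Conversion of D: D consumed = 0.693 × 348 = 241.2 kmol = 2ξ₁ + 1ξ₂.
Selectivity: 2ξ₁ / (2ξ₂) = 7.94 → ξ₁ = 7.94 ξ₂.
Substitute: (2·7.94 + 1) ξ₂ = 241.2 → ξ₂ = 14.29 kmol, ξ₁ = 113.4 kmol.
Outlet amounts (n = n₀ + Σ ν·ξ):
  D: 348 − 2(113.4) − 1(14.29) = 106.8
  G: 0 + 2(113.4) = 226.9
  A: 0 + 2(14.29) = 28.57

28.6 kmol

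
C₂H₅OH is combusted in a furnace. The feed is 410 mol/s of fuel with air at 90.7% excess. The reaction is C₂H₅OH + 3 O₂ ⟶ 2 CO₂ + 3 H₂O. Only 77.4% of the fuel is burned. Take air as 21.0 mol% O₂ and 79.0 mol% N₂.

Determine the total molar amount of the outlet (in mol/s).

11900 mol/s

Stoichiometric O₂ = 3 × 410 = 1230 mol/s; O₂ fed = 1230 × 1.907 = 2346 mol/s.
N₂ fed = 2346 × 79/21 = 8824 mol/s.
Fuel reacted = 0.774 × 410 → ξ = 317.3 mol/s.
Outlet (n = n₀ + ν ξ):
  C₂H₅OH: 410 − 1(317.3) = 92.66
  O₂: 2346 − 3(317.3) = 1394
  N₂: 8824 (inert)
  CO₂: 0 + 2(317.3) = 634.7
  H₂O: 0 + 3(317.3) = 952
Total out = 92.66 + 1394 + 8824 + 634.7 + 952 = 11900 mol/s.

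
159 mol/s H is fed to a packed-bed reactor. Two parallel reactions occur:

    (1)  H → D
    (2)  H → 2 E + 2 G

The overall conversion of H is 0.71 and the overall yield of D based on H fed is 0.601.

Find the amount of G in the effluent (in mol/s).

34.7 mol/s

Yield of D: 1ξ₁ / 159 = 0.601 → ξ₁ = 95.56 mol/s.
Conversion of H: 1ξ₁ + 1ξ₂ = 0.71 × 159 = 112.9 → ξ₂ = 17.33 mol/s.
Outlet amounts (n = n₀ + Σ ν·ξ):
  H: 159 − 1(95.56) − 1(17.33) = 46.11
  D: 0 + 1(95.56) = 95.56
  E: 0 + 2(17.33) = 34.66
  G: 0 + 2(17.33) = 34.66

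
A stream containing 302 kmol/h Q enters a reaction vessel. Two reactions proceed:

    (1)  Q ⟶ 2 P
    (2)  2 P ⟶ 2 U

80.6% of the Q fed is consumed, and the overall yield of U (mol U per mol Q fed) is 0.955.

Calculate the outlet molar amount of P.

Conversion of Q: Q consumed = 1ξ₁ = 0.806 × 302 → ξ₁ = 243.4 kmol/h.
Yield of U: 2ξ₂ / 302 = 0.955 → ξ₂ = 144.2 kmol/h.
Outlet amounts (n = n₀ + Σ ν·ξ):
  Q: 302 − 1(243.4) = 58.59
  P: 0 + 2(243.4) − 2(144.2) = 198.4
  U: 0 + 2(144.2) = 288.4

198 kmol/h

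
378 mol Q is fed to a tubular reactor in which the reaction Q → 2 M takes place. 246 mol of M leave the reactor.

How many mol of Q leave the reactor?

255 mol

For M: n = n₀ + 2ξ → 246 = 0 + 2ξ, giving ξ = 123 mol.
Outlet amounts (n = n₀ + ν ξ):
  Q: 378 − 1(123) = 255
  M: 0 + 2(123) = 246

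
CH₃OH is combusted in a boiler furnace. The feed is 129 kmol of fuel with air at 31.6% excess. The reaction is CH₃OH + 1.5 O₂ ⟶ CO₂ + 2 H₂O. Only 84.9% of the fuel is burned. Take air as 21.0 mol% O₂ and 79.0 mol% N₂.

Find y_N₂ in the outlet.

Stoichiometric O₂ = 1.5 × 129 = 193.5 kmol; O₂ fed = 193.5 × 1.316 = 254.6 kmol.
N₂ fed = 254.6 × 79/21 = 958 kmol.
Fuel reacted = 0.849 × 129 → ξ = 109.5 kmol.
Outlet (n = n₀ + ν ξ):
  CH₃OH: 129 − 1(109.5) = 19.48
  O₂: 254.6 − 1.5(109.5) = 90.36
  N₂: 958 (inert)
  CO₂: 0 + 1(109.5) = 109.5
  H₂O: 0 + 2(109.5) = 219
Total out = 1396 kmol; y_N₂ = 958 / 1396 = 0.686.

0.686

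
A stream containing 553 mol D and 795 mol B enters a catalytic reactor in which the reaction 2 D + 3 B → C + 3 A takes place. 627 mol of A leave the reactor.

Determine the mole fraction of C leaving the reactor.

For A: n = n₀ + 3ξ → 627 = 0 + 3ξ, giving ξ = 209 mol.
Outlet amounts (n = n₀ + ν ξ):
  D: 553 − 2(209) = 135
  B: 795 − 3(209) = 168
  C: 0 + 1(209) = 209
  A: 0 + 3(209) = 627
Total out = 1139 mol; y_C = 209 / 1139 = 0.1835.

0.183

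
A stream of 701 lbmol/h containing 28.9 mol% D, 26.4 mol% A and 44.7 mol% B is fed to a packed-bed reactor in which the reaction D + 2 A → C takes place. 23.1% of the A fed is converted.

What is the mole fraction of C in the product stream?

0.0325

A reacted = 0.231 × 185.1 = 42.75 lbmol/h; ν_A = −2, so ξ = 42.75/2 = 21.37 lbmol/h.
Outlet amounts (n = n₀ + ν ξ):
  D: 202.6 − 1(21.37) = 181.2
  A: 185.1 − 2(21.37) = 142.3
  C: 0 + 1(21.37) = 21.37
  B: 313.3 (inert)
Total out = 658.3 lbmol/h; y_C = 21.37 / 658.3 = 0.03247.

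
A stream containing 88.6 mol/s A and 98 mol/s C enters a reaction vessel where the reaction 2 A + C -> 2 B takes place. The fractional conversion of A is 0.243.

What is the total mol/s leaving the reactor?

176 mol/s

A reacted = 0.243 × 88.6 = 21.53 mol/s; ν_A = −2, so ξ = 21.53/2 = 10.76 mol/s.
Outlet amounts (n = n₀ + ν ξ):
  A: 88.6 − 2(10.76) = 67.07
  C: 98 − 1(10.76) = 87.24
  B: 0 + 2(10.76) = 21.53
Total out = 67.07 + 87.24 + 21.53 = 175.8 mol/s.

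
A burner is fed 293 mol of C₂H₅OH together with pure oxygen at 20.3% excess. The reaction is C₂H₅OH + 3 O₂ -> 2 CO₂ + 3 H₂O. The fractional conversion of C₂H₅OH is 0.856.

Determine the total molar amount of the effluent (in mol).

1600 mol

Stoichiometric O₂ = 3 × 293 = 879 mol; O₂ fed = 879 × 1.203 = 1057 mol.
Fuel reacted = 0.856 × 293 → ξ = 250.8 mol.
Outlet (n = n₀ + ν ξ):
  C₂H₅OH: 293 − 1(250.8) = 42.19
  O₂: 1057 − 3(250.8) = 305
  CO₂: 0 + 2(250.8) = 501.6
  H₂O: 0 + 3(250.8) = 752.4
Total out = 42.19 + 305 + 501.6 + 752.4 = 1601 mol.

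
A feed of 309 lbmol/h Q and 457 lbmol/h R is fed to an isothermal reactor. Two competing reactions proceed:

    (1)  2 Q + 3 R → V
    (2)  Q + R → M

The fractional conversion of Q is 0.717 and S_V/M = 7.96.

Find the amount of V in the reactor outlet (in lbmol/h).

104 lbmol/h

Conversion of Q: Q consumed = 0.717 × 309 = 221.6 lbmol/h = 2ξ₁ + 1ξ₂.
Selectivity: 1ξ₁ / (1ξ₂) = 7.96 → ξ₁ = 7.96 ξ₂.
Substitute: (2·7.96 + 1) ξ₂ = 221.6 → ξ₂ = 13.09 lbmol/h, ξ₁ = 104.2 lbmol/h.
Outlet amounts (n = n₀ + Σ ν·ξ):
  Q: 309 − 2(104.2) − 1(13.09) = 87.45
  R: 457 − 3(104.2) − 1(13.09) = 131.2
  V: 0 + 1(104.2) = 104.2
  M: 0 + 1(13.09) = 13.09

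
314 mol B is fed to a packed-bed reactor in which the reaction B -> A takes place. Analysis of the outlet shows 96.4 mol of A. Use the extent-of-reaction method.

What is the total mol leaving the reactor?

For A: n = n₀ + 1ξ → 96.4 = 0 + 1ξ, giving ξ = 96.4 mol.
Outlet amounts (n = n₀ + ν ξ):
  B: 314 − 1(96.4) = 217.6
  A: 0 + 1(96.4) = 96.4
Total out = 217.6 + 96.4 = 314 mol.

314 mol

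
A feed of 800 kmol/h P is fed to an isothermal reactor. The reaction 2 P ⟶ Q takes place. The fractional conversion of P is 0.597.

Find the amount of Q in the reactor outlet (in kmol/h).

P reacted = 0.597 × 800 = 477.6 kmol/h; ν_P = −2, so ξ = 477.6/2 = 238.8 kmol/h.
Outlet amounts (n = n₀ + ν ξ):
  P: 800 − 2(238.8) = 322.4
  Q: 0 + 1(238.8) = 238.8

239 kmol/h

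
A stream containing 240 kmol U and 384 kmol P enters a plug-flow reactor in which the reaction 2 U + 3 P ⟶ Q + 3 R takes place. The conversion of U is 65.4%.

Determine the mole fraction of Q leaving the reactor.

U reacted = 0.654 × 240 = 157 kmol; ν_U = −2, so ξ = 157/2 = 78.48 kmol.
Outlet amounts (n = n₀ + ν ξ):
  U: 240 − 2(78.48) = 83.04
  P: 384 − 3(78.48) = 148.6
  Q: 0 + 1(78.48) = 78.48
  R: 0 + 3(78.48) = 235.4
Total out = 545.5 kmol; y_Q = 78.48 / 545.5 = 0.1439.

0.144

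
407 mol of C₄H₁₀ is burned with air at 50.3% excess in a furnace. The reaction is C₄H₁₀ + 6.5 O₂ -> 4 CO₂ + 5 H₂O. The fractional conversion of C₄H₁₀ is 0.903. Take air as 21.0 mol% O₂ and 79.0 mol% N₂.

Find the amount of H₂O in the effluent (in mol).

Stoichiometric O₂ = 6.5 × 407 = 2646 mol; O₂ fed = 2646 × 1.503 = 3976 mol.
N₂ fed = 3976 × 79/21 = 14960 mol.
Fuel reacted = 0.903 × 407 → ξ = 367.5 mol.
Outlet (n = n₀ + ν ξ):
  C₄H₁₀: 407 − 1(367.5) = 39.48
  O₂: 3976 − 6.5(367.5) = 1587
  N₂: 14960 (inert)
  CO₂: 0 + 4(367.5) = 1470
  H₂O: 0 + 5(367.5) = 1838

1840 mol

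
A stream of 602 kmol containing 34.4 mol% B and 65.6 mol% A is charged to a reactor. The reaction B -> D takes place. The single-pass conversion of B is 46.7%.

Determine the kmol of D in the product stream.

B reacted = 0.467 × 207.1 = 96.71 kmol; ν_B = −1, so ξ = 96.71/1 = 96.71 kmol.
Outlet amounts (n = n₀ + ν ξ):
  B: 207.1 − 1(96.71) = 110.4
  D: 0 + 1(96.71) = 96.71
  A: 394.9 (inert)

96.7 kmol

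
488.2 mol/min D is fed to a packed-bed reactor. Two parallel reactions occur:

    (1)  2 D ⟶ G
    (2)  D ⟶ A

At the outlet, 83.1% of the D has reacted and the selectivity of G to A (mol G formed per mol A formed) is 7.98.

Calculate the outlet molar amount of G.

191 mol/min

Conversion of D: D consumed = 0.831 × 488.2 = 405.7 mol/min = 2ξ₁ + 1ξ₂.
Selectivity: 1ξ₁ / (1ξ₂) = 7.98 → ξ₁ = 7.98 ξ₂.
Substitute: (2·7.98 + 1) ξ₂ = 405.7 → ξ₂ = 23.92 mol/min, ξ₁ = 190.9 mol/min.
Outlet amounts (n = n₀ + Σ ν·ξ):
  D: 488.2 − 2(190.9) − 1(23.92) = 82.51
  G: 0 + 1(190.9) = 190.9
  A: 0 + 1(23.92) = 23.92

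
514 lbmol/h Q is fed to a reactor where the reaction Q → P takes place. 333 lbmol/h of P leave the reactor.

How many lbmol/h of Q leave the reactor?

For P: n = n₀ + 1ξ → 333 = 0 + 1ξ, giving ξ = 333 lbmol/h.
Outlet amounts (n = n₀ + ν ξ):
  Q: 514 − 1(333) = 181
  P: 0 + 1(333) = 333

181 lbmol/h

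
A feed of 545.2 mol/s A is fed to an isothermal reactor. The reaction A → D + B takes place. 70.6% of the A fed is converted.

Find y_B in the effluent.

A reacted = 0.706 × 545.2 = 384.9 mol/s; ν_A = −1, so ξ = 384.9/1 = 384.9 mol/s.
Outlet amounts (n = n₀ + ν ξ):
  A: 545.2 − 1(384.9) = 160.3
  D: 0 + 1(384.9) = 384.9
  B: 0 + 1(384.9) = 384.9
Total out = 930.1 mol/s; y_B = 384.9 / 930.1 = 0.4138.

0.414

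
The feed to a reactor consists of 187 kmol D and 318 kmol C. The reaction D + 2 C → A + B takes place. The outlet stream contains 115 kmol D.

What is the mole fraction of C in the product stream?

For D: n = n₀ − 1ξ → 115 = 187 − 1ξ, giving ξ = 72 kmol.
Outlet amounts (n = n₀ + ν ξ):
  D: 187 − 1(72) = 115
  C: 318 − 2(72) = 174
  A: 0 + 1(72) = 72
  B: 0 + 1(72) = 72
Total out = 433 kmol; y_C = 174 / 433 = 0.4018.

0.402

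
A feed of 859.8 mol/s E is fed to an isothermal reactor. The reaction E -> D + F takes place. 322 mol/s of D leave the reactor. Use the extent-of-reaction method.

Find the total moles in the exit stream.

For D: n = n₀ + 1ξ → 322 = 0 + 1ξ, giving ξ = 322 mol/s.
Outlet amounts (n = n₀ + ν ξ):
  E: 859.8 − 1(322) = 537.8
  D: 0 + 1(322) = 322
  F: 0 + 1(322) = 322
Total out = 537.8 + 322 + 322 = 1182 mol/s.

1180 mol/s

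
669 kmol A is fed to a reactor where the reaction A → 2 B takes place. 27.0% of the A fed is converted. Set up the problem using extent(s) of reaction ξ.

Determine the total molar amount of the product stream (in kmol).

A reacted = 0.27 × 669 = 180.6 kmol; ν_A = −1, so ξ = 180.6/1 = 180.6 kmol.
Outlet amounts (n = n₀ + ν ξ):
  A: 669 − 1(180.6) = 488.4
  B: 0 + 2(180.6) = 361.3
Total out = 488.4 + 361.3 = 849.6 kmol.

850 kmol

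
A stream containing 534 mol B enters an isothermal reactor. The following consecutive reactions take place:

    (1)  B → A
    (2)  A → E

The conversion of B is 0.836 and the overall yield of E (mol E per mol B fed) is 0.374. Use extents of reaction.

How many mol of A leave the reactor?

247 mol

Conversion of B: B consumed = 1ξ₁ = 0.836 × 534 → ξ₁ = 446.4 mol.
Yield of E: 1ξ₂ / 534 = 0.374 → ξ₂ = 199.7 mol.
Outlet amounts (n = n₀ + Σ ν·ξ):
  B: 534 − 1(446.4) = 87.58
  A: 0 + 1(446.4) − 1(199.7) = 246.7
  E: 0 + 1(199.7) = 199.7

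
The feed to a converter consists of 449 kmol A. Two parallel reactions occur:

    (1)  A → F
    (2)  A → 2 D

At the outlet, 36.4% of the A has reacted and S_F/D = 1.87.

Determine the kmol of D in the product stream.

69 kmol

Conversion of A: A consumed = 0.364 × 449 = 163.4 kmol = 1ξ₁ + 1ξ₂.
Selectivity: 1ξ₁ / (2ξ₂) = 1.87 → ξ₁ = 3.74 ξ₂.
Substitute: (1·3.74 + 1) ξ₂ = 163.4 → ξ₂ = 34.48 kmol, ξ₁ = 129 kmol.
Outlet amounts (n = n₀ + Σ ν·ξ):
  A: 449 − 1(129) − 1(34.48) = 285.6
  F: 0 + 1(129) = 129
  D: 0 + 2(34.48) = 68.96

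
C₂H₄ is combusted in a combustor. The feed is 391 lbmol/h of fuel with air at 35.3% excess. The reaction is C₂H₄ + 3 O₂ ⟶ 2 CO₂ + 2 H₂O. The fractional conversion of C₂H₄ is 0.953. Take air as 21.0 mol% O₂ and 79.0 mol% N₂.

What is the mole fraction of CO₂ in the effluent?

Stoichiometric O₂ = 3 × 391 = 1173 lbmol/h; O₂ fed = 1173 × 1.353 = 1587 lbmol/h.
N₂ fed = 1587 × 79/21 = 5970 lbmol/h.
Fuel reacted = 0.953 × 391 → ξ = 372.6 lbmol/h.
Outlet (n = n₀ + ν ξ):
  C₂H₄: 391 − 1(372.6) = 18.38
  O₂: 1587 − 3(372.6) = 469.2
  N₂: 5970 (inert)
  CO₂: 0 + 2(372.6) = 745.2
  H₂O: 0 + 2(372.6) = 745.2
Total out = 7948 lbmol/h; y_CO₂ = 745.2 / 7948 = 0.09376.

0.0938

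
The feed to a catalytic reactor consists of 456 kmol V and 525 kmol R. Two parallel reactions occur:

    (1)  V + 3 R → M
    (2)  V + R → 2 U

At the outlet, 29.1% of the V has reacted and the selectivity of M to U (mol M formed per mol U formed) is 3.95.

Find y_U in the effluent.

Conversion of V: V consumed = 0.291 × 456 = 132.7 kmol = 1ξ₁ + 1ξ₂.
Selectivity: 1ξ₁ / (2ξ₂) = 3.95 → ξ₁ = 7.9 ξ₂.
Substitute: (1·7.9 + 1) ξ₂ = 132.7 → ξ₂ = 14.91 kmol, ξ₁ = 117.8 kmol.
Outlet amounts (n = n₀ + Σ ν·ξ):
  V: 456 − 1(117.8) − 1(14.91) = 323.3
  R: 525 − 3(117.8) − 1(14.91) = 156.7
  M: 0 + 1(117.8) = 117.8
  U: 0 + 2(14.91) = 29.82
Total out = 627.6 kmol; y_U = 29.82 / 627.6 = 0.04751.

0.0475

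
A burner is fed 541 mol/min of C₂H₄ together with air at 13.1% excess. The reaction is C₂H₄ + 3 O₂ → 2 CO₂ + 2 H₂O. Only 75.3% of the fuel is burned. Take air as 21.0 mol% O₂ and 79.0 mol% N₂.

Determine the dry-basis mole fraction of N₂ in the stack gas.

0.816

Stoichiometric O₂ = 3 × 541 = 1623 mol/min; O₂ fed = 1623 × 1.131 = 1836 mol/min.
N₂ fed = 1836 × 79/21 = 6905 mol/min.
Fuel reacted = 0.753 × 541 → ξ = 407.4 mol/min.
Outlet (n = n₀ + ν ξ):
  C₂H₄: 541 − 1(407.4) = 133.6
  O₂: 1836 − 3(407.4) = 613.5
  N₂: 6905 (inert)
  CO₂: 0 + 2(407.4) = 814.7
  H₂O: 0 + 2(407.4) = 814.7
Dry total = 8467 mol/min; y_N₂ (dry) = 6905 / 8467 = 0.8155.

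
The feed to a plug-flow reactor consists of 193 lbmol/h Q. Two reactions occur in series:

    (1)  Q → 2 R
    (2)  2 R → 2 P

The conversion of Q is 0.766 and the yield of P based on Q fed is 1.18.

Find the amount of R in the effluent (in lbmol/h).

67.9 lbmol/h

Conversion of Q: Q consumed = 1ξ₁ = 0.766 × 193 → ξ₁ = 147.8 lbmol/h.
Yield of P: 2ξ₂ / 193 = 1.18 → ξ₂ = 113.9 lbmol/h.
Outlet amounts (n = n₀ + Σ ν·ξ):
  Q: 193 − 1(147.8) = 45.16
  R: 0 + 2(147.8) − 2(113.9) = 67.94
  P: 0 + 2(113.9) = 227.7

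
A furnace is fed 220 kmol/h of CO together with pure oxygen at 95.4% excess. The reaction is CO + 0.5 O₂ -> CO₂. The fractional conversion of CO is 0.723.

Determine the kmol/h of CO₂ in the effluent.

Stoichiometric O₂ = 0.5 × 220 = 110 kmol/h; O₂ fed = 110 × 1.954 = 214.9 kmol/h.
Fuel reacted = 0.723 × 220 → ξ = 159.1 kmol/h.
Outlet (n = n₀ + ν ξ):
  CO: 220 − 1(159.1) = 60.94
  O₂: 214.9 − 0.5(159.1) = 135.4
  CO₂: 0 + 1(159.1) = 159.1

159 kmol/h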